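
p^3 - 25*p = p*(p - 5)*(p + 5)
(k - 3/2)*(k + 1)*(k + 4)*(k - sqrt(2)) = k^4 - sqrt(2)*k^3 + 7*k^3/2 - 7*sqrt(2)*k^2/2 - 7*k^2/2 - 6*k + 7*sqrt(2)*k/2 + 6*sqrt(2)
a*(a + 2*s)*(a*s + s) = a^3*s + 2*a^2*s^2 + a^2*s + 2*a*s^2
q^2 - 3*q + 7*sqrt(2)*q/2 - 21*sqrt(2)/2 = (q - 3)*(q + 7*sqrt(2)/2)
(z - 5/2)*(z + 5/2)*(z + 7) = z^3 + 7*z^2 - 25*z/4 - 175/4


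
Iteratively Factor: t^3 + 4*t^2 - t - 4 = (t - 1)*(t^2 + 5*t + 4) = (t - 1)*(t + 4)*(t + 1)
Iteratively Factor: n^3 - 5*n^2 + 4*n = (n - 1)*(n^2 - 4*n) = n*(n - 1)*(n - 4)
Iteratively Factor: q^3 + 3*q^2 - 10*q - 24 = (q + 4)*(q^2 - q - 6) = (q + 2)*(q + 4)*(q - 3)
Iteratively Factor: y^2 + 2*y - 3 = (y + 3)*(y - 1)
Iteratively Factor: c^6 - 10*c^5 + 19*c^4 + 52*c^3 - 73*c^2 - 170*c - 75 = (c + 1)*(c^5 - 11*c^4 + 30*c^3 + 22*c^2 - 95*c - 75) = (c - 5)*(c + 1)*(c^4 - 6*c^3 + 22*c + 15) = (c - 5)*(c + 1)^2*(c^3 - 7*c^2 + 7*c + 15) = (c - 5)*(c - 3)*(c + 1)^2*(c^2 - 4*c - 5) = (c - 5)^2*(c - 3)*(c + 1)^2*(c + 1)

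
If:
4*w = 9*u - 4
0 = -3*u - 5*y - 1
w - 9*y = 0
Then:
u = -16/153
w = -21/17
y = -7/51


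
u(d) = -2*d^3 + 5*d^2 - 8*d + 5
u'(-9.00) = -584.00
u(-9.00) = 1940.00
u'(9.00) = -404.00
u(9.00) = -1120.00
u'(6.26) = -180.53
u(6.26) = -339.77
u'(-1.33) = -31.91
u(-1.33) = 29.19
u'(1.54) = -6.83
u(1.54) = -2.77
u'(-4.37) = -166.28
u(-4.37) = 302.35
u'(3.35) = -41.84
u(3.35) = -40.88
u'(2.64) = -23.42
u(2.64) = -18.07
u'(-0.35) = -12.24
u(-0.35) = 8.50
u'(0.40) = -4.96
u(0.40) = 2.47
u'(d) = -6*d^2 + 10*d - 8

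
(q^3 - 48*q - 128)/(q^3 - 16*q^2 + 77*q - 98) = (q^3 - 48*q - 128)/(q^3 - 16*q^2 + 77*q - 98)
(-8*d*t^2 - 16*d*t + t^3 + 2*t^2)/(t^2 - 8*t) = (-8*d*t - 16*d + t^2 + 2*t)/(t - 8)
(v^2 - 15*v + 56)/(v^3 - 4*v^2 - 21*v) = (v - 8)/(v*(v + 3))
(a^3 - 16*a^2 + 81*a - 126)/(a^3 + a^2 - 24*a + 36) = (a^2 - 13*a + 42)/(a^2 + 4*a - 12)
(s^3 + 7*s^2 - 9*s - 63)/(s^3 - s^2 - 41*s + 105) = (s + 3)/(s - 5)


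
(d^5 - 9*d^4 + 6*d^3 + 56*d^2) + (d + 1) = d^5 - 9*d^4 + 6*d^3 + 56*d^2 + d + 1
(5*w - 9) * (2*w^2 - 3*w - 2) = 10*w^3 - 33*w^2 + 17*w + 18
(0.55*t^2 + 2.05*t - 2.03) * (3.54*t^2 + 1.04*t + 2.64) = 1.947*t^4 + 7.829*t^3 - 3.6022*t^2 + 3.3008*t - 5.3592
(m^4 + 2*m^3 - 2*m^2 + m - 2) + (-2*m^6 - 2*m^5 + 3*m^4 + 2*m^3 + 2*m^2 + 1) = -2*m^6 - 2*m^5 + 4*m^4 + 4*m^3 + m - 1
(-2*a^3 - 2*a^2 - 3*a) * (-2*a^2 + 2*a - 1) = 4*a^5 + 4*a^3 - 4*a^2 + 3*a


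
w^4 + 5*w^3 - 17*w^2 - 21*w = w*(w - 3)*(w + 1)*(w + 7)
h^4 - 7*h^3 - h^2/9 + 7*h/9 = h*(h - 7)*(h - 1/3)*(h + 1/3)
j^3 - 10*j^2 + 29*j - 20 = (j - 5)*(j - 4)*(j - 1)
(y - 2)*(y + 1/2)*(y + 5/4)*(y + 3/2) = y^4 + 5*y^3/4 - 13*y^2/4 - 89*y/16 - 15/8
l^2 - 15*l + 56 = (l - 8)*(l - 7)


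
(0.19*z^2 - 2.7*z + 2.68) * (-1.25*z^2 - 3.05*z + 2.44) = -0.2375*z^4 + 2.7955*z^3 + 5.3486*z^2 - 14.762*z + 6.5392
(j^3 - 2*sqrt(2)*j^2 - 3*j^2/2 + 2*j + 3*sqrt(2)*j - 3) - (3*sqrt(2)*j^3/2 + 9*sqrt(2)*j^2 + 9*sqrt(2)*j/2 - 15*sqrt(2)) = -3*sqrt(2)*j^3/2 + j^3 - 11*sqrt(2)*j^2 - 3*j^2/2 - 3*sqrt(2)*j/2 + 2*j - 3 + 15*sqrt(2)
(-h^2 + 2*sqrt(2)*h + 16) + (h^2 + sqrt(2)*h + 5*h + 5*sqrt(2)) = 3*sqrt(2)*h + 5*h + 5*sqrt(2) + 16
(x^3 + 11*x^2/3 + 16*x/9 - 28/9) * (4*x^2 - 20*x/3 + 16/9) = 4*x^5 + 8*x^4 - 140*x^3/9 - 160*x^2/9 + 1936*x/81 - 448/81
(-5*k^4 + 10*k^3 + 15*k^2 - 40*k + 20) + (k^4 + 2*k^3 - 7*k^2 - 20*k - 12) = -4*k^4 + 12*k^3 + 8*k^2 - 60*k + 8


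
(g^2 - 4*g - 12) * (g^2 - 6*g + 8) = g^4 - 10*g^3 + 20*g^2 + 40*g - 96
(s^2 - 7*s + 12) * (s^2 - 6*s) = s^4 - 13*s^3 + 54*s^2 - 72*s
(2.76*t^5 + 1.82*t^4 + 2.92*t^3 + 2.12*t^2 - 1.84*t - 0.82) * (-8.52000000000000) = -23.5152*t^5 - 15.5064*t^4 - 24.8784*t^3 - 18.0624*t^2 + 15.6768*t + 6.9864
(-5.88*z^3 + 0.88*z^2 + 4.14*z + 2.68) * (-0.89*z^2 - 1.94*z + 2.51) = 5.2332*z^5 + 10.624*z^4 - 20.1506*z^3 - 8.208*z^2 + 5.1922*z + 6.7268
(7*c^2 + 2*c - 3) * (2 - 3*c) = -21*c^3 + 8*c^2 + 13*c - 6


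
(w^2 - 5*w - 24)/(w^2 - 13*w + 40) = (w + 3)/(w - 5)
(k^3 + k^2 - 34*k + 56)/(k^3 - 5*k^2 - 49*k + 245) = (k^2 - 6*k + 8)/(k^2 - 12*k + 35)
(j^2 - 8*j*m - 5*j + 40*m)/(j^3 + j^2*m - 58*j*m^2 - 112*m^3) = (j - 5)/(j^2 + 9*j*m + 14*m^2)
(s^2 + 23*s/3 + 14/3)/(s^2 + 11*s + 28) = (s + 2/3)/(s + 4)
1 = 1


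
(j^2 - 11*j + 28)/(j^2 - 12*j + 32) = (j - 7)/(j - 8)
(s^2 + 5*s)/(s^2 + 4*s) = (s + 5)/(s + 4)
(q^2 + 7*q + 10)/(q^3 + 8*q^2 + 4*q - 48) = (q^2 + 7*q + 10)/(q^3 + 8*q^2 + 4*q - 48)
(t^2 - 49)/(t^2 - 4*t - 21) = (t + 7)/(t + 3)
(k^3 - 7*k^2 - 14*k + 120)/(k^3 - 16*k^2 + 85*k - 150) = (k + 4)/(k - 5)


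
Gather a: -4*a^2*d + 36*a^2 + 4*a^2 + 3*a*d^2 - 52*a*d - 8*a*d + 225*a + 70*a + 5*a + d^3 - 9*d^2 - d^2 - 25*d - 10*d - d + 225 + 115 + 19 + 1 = a^2*(40 - 4*d) + a*(3*d^2 - 60*d + 300) + d^3 - 10*d^2 - 36*d + 360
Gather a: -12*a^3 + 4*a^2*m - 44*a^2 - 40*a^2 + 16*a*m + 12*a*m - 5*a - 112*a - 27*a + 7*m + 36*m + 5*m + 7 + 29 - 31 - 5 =-12*a^3 + a^2*(4*m - 84) + a*(28*m - 144) + 48*m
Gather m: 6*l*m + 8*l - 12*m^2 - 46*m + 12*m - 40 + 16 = 8*l - 12*m^2 + m*(6*l - 34) - 24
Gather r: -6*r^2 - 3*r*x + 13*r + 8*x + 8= -6*r^2 + r*(13 - 3*x) + 8*x + 8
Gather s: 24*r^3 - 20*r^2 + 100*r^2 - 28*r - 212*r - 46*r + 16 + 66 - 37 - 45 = 24*r^3 + 80*r^2 - 286*r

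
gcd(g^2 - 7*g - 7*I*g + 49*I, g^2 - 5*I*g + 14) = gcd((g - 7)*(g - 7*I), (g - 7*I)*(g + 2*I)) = g - 7*I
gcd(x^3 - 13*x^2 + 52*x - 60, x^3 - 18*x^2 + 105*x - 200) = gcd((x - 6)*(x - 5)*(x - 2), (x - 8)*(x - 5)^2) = x - 5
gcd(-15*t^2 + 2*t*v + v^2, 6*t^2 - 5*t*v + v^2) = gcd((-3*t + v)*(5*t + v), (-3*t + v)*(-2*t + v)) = 3*t - v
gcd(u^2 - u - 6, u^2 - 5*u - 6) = 1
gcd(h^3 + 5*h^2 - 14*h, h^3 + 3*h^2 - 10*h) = h^2 - 2*h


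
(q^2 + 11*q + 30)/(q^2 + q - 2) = (q^2 + 11*q + 30)/(q^2 + q - 2)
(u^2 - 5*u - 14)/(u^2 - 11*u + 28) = (u + 2)/(u - 4)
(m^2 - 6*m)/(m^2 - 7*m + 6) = m/(m - 1)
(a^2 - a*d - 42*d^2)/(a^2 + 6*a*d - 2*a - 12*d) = (a - 7*d)/(a - 2)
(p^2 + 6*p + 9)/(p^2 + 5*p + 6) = (p + 3)/(p + 2)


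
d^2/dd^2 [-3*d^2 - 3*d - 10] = -6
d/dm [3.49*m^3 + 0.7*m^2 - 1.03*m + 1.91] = 10.47*m^2 + 1.4*m - 1.03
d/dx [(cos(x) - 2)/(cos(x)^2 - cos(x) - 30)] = (cos(x)^2 - 4*cos(x) + 32)*sin(x)/(sin(x)^2 + cos(x) + 29)^2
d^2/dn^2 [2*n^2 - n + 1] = 4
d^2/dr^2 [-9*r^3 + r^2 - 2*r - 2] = 2 - 54*r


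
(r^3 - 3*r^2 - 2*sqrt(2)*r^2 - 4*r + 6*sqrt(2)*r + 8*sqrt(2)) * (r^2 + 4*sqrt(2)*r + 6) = r^5 - 3*r^4 + 2*sqrt(2)*r^4 - 14*r^3 - 6*sqrt(2)*r^3 - 20*sqrt(2)*r^2 + 30*r^2 + 40*r + 36*sqrt(2)*r + 48*sqrt(2)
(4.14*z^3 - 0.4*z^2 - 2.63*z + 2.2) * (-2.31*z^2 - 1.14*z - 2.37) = -9.5634*z^5 - 3.7956*z^4 - 3.2805*z^3 - 1.1358*z^2 + 3.7251*z - 5.214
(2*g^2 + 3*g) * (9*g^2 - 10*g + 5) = 18*g^4 + 7*g^3 - 20*g^2 + 15*g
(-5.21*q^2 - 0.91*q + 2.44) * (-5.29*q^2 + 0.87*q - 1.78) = 27.5609*q^4 + 0.2812*q^3 - 4.4255*q^2 + 3.7426*q - 4.3432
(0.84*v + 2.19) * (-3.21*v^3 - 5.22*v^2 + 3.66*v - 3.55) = -2.6964*v^4 - 11.4147*v^3 - 8.3574*v^2 + 5.0334*v - 7.7745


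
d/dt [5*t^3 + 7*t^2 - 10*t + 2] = 15*t^2 + 14*t - 10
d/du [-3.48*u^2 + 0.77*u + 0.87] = 0.77 - 6.96*u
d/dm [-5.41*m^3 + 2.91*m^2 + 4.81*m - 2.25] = -16.23*m^2 + 5.82*m + 4.81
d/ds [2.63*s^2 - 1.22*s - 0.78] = 5.26*s - 1.22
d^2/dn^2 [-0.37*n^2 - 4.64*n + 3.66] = -0.740000000000000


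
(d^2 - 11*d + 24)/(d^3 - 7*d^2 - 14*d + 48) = (d - 3)/(d^2 + d - 6)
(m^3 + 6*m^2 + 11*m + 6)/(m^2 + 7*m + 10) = (m^2 + 4*m + 3)/(m + 5)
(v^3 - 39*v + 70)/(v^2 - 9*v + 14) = (v^2 + 2*v - 35)/(v - 7)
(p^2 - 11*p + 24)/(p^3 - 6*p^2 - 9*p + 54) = (p - 8)/(p^2 - 3*p - 18)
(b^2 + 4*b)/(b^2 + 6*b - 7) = b*(b + 4)/(b^2 + 6*b - 7)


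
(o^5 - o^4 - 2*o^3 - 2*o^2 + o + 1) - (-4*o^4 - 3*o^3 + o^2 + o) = o^5 + 3*o^4 + o^3 - 3*o^2 + 1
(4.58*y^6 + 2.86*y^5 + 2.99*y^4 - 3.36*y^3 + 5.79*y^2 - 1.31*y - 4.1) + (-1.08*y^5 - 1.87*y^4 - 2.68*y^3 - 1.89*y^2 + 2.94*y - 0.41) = 4.58*y^6 + 1.78*y^5 + 1.12*y^4 - 6.04*y^3 + 3.9*y^2 + 1.63*y - 4.51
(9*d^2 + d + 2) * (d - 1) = 9*d^3 - 8*d^2 + d - 2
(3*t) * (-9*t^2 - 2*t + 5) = -27*t^3 - 6*t^2 + 15*t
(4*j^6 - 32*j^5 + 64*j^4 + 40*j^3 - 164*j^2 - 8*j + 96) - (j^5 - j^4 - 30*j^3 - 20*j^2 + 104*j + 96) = 4*j^6 - 33*j^5 + 65*j^4 + 70*j^3 - 144*j^2 - 112*j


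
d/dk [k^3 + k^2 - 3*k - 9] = 3*k^2 + 2*k - 3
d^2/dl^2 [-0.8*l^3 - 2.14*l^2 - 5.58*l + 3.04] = -4.8*l - 4.28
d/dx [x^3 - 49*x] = 3*x^2 - 49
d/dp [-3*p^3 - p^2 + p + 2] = -9*p^2 - 2*p + 1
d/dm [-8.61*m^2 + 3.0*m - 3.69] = 3.0 - 17.22*m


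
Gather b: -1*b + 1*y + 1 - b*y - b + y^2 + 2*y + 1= b*(-y - 2) + y^2 + 3*y + 2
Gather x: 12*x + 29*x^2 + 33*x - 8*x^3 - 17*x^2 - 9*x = -8*x^3 + 12*x^2 + 36*x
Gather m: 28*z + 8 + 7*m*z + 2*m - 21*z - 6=m*(7*z + 2) + 7*z + 2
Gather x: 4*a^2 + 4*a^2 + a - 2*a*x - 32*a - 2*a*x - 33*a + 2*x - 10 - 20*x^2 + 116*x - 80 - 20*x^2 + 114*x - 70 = 8*a^2 - 64*a - 40*x^2 + x*(232 - 4*a) - 160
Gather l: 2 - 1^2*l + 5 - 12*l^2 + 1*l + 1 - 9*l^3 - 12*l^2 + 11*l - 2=-9*l^3 - 24*l^2 + 11*l + 6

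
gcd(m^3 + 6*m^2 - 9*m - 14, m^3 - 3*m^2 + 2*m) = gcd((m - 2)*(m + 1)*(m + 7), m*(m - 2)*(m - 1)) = m - 2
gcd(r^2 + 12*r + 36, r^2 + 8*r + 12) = r + 6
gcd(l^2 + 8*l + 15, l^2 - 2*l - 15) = l + 3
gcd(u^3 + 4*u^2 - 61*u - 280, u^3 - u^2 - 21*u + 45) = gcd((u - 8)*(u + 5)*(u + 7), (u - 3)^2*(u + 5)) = u + 5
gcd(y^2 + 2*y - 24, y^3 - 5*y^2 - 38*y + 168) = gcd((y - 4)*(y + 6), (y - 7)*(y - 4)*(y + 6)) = y^2 + 2*y - 24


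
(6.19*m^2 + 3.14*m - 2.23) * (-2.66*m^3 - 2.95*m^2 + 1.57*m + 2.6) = -16.4654*m^5 - 26.6129*m^4 + 6.3871*m^3 + 27.6023*m^2 + 4.6629*m - 5.798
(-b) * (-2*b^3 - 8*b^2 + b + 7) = 2*b^4 + 8*b^3 - b^2 - 7*b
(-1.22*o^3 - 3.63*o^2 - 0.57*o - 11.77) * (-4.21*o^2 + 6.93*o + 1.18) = 5.1362*o^5 + 6.8277*o^4 - 24.1958*o^3 + 41.3182*o^2 - 82.2387*o - 13.8886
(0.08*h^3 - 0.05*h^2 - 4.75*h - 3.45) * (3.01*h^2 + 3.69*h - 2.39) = 0.2408*h^5 + 0.1447*h^4 - 14.6732*h^3 - 27.7925*h^2 - 1.378*h + 8.2455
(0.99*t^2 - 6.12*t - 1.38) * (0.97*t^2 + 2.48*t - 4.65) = 0.9603*t^4 - 3.4812*t^3 - 21.1197*t^2 + 25.0356*t + 6.417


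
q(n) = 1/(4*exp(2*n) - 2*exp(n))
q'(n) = (-8*exp(2*n) + 2*exp(n))/(4*exp(2*n) - 2*exp(n))^2 = (1 - 4*exp(n))*exp(-n)/(2*(2*exp(n) - 1)^2)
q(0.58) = 0.11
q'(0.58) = -0.26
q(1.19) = 0.03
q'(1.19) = -0.06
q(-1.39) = -4.00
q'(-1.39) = 0.03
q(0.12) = 0.35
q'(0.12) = -0.99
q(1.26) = 0.02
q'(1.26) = -0.05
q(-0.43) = 2.55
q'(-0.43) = -13.59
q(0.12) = 0.35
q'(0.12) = -0.99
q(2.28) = 0.00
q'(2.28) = -0.01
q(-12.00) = -81378.40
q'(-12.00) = 81377.40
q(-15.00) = -1634509.69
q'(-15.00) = 1634508.69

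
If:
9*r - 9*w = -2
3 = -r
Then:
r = -3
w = -25/9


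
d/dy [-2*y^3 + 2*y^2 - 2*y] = -6*y^2 + 4*y - 2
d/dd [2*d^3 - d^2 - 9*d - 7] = 6*d^2 - 2*d - 9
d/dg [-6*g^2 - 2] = -12*g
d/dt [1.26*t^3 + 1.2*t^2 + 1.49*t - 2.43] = 3.78*t^2 + 2.4*t + 1.49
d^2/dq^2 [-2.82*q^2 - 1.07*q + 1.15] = -5.64000000000000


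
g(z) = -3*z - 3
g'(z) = -3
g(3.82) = -14.46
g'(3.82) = -3.00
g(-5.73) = 14.19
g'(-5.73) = -3.00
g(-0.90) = -0.30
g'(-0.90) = -3.00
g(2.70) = -11.10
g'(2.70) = -3.00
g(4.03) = -15.09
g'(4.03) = -3.00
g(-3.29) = 6.87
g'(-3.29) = -3.00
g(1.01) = -6.03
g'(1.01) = -3.00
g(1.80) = -8.40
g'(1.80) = -3.00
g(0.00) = -3.00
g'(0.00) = -3.00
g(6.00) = -21.00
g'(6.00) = -3.00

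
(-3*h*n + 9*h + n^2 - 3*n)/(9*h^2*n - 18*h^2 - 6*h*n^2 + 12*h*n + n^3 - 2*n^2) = (3 - n)/(3*h*n - 6*h - n^2 + 2*n)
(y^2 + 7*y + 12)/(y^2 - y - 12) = (y + 4)/(y - 4)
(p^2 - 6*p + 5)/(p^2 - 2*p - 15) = (p - 1)/(p + 3)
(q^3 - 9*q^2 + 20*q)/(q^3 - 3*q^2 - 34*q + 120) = q/(q + 6)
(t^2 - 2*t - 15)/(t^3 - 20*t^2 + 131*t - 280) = (t + 3)/(t^2 - 15*t + 56)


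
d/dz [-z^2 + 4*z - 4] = 4 - 2*z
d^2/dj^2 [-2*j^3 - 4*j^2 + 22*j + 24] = -12*j - 8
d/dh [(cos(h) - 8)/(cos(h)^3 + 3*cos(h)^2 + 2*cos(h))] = (-93*cos(h) - 21*cos(2*h) + cos(3*h) - 53)*sin(h)/(2*(cos(h) + 1)^2*(cos(h) + 2)^2*cos(h)^2)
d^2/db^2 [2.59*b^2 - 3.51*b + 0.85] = 5.18000000000000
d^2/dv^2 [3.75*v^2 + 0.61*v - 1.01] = 7.50000000000000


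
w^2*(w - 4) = w^3 - 4*w^2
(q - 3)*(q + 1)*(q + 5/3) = q^3 - q^2/3 - 19*q/3 - 5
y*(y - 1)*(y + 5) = y^3 + 4*y^2 - 5*y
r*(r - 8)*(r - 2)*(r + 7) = r^4 - 3*r^3 - 54*r^2 + 112*r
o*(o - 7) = o^2 - 7*o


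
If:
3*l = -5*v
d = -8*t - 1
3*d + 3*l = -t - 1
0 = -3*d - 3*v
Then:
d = -1/9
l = -5/27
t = -1/9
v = 1/9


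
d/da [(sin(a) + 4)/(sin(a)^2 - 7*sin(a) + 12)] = (-8*sin(a) + cos(a)^2 + 39)*cos(a)/(sin(a)^2 - 7*sin(a) + 12)^2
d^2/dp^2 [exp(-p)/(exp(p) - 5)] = ((exp(p) - 5)^2 + (exp(p) - 5)*exp(p) + 2*exp(2*p))*exp(-p)/(exp(p) - 5)^3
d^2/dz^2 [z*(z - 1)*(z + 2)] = 6*z + 2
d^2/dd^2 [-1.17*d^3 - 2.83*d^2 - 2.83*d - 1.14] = -7.02*d - 5.66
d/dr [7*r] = 7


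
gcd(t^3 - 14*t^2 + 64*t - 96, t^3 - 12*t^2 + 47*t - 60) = t - 4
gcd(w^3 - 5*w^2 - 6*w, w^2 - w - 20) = 1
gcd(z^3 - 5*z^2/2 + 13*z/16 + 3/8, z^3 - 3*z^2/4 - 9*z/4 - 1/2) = z^2 - 7*z/4 - 1/2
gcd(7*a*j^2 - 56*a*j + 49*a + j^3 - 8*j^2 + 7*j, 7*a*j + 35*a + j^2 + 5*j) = 7*a + j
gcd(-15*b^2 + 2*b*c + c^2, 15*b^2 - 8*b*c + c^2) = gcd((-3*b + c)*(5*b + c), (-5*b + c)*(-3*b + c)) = 3*b - c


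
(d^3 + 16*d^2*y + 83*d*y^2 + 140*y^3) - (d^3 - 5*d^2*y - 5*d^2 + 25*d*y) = 21*d^2*y + 5*d^2 + 83*d*y^2 - 25*d*y + 140*y^3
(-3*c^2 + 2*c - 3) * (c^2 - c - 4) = -3*c^4 + 5*c^3 + 7*c^2 - 5*c + 12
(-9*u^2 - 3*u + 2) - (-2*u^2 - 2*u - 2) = -7*u^2 - u + 4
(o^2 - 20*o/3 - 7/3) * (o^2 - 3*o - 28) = o^4 - 29*o^3/3 - 31*o^2/3 + 581*o/3 + 196/3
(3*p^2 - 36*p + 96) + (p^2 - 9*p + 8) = 4*p^2 - 45*p + 104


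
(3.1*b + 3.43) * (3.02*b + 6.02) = 9.362*b^2 + 29.0206*b + 20.6486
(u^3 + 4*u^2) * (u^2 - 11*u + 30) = u^5 - 7*u^4 - 14*u^3 + 120*u^2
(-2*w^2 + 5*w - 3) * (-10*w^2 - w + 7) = 20*w^4 - 48*w^3 + 11*w^2 + 38*w - 21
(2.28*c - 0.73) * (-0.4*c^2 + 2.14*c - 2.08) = -0.912*c^3 + 5.1712*c^2 - 6.3046*c + 1.5184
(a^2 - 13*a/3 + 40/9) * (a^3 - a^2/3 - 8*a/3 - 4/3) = a^5 - 14*a^4/3 + 29*a^3/9 + 236*a^2/27 - 164*a/27 - 160/27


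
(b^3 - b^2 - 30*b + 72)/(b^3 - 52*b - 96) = (b^2 - 7*b + 12)/(b^2 - 6*b - 16)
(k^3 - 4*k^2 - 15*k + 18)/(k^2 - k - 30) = (k^2 + 2*k - 3)/(k + 5)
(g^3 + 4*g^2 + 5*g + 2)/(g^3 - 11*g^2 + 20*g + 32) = (g^2 + 3*g + 2)/(g^2 - 12*g + 32)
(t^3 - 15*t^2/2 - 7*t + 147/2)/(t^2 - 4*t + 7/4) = 2*(t^2 - 4*t - 21)/(2*t - 1)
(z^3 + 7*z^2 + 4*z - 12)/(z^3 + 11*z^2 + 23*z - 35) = (z^2 + 8*z + 12)/(z^2 + 12*z + 35)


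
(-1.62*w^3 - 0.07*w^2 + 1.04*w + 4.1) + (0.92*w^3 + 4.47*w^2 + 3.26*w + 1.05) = -0.7*w^3 + 4.4*w^2 + 4.3*w + 5.15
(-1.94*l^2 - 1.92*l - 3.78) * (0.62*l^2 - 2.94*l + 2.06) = -1.2028*l^4 + 4.5132*l^3 - 0.6952*l^2 + 7.158*l - 7.7868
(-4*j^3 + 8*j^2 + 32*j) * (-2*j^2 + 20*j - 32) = 8*j^5 - 96*j^4 + 224*j^3 + 384*j^2 - 1024*j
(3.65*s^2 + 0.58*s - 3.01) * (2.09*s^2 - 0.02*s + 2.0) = 7.6285*s^4 + 1.1392*s^3 + 0.997500000000001*s^2 + 1.2202*s - 6.02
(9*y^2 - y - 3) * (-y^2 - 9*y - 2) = -9*y^4 - 80*y^3 - 6*y^2 + 29*y + 6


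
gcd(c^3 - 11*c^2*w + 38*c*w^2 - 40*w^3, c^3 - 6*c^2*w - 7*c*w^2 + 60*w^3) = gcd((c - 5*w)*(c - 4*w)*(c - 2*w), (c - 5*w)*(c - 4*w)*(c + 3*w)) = c^2 - 9*c*w + 20*w^2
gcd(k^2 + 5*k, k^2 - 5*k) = k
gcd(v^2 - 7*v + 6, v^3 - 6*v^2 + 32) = 1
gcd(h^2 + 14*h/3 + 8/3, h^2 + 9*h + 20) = h + 4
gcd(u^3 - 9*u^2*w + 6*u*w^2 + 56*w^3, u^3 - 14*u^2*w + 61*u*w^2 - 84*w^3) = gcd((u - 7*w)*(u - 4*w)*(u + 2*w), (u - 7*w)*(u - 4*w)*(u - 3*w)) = u^2 - 11*u*w + 28*w^2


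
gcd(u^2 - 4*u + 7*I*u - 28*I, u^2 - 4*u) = u - 4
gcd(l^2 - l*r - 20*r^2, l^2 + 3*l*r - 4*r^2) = l + 4*r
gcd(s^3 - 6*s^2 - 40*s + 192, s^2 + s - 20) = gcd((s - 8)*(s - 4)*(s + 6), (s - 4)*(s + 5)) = s - 4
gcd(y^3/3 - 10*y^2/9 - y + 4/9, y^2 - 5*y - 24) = 1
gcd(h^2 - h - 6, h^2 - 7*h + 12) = h - 3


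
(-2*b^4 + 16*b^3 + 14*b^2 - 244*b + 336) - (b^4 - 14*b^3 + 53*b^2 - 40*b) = -3*b^4 + 30*b^3 - 39*b^2 - 204*b + 336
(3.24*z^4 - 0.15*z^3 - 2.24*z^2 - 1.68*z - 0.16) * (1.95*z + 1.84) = 6.318*z^5 + 5.6691*z^4 - 4.644*z^3 - 7.3976*z^2 - 3.4032*z - 0.2944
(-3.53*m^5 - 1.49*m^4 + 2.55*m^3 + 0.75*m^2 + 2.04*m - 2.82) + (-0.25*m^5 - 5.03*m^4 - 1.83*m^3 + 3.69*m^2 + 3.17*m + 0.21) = -3.78*m^5 - 6.52*m^4 + 0.72*m^3 + 4.44*m^2 + 5.21*m - 2.61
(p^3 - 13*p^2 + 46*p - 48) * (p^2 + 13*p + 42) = p^5 - 81*p^3 + 4*p^2 + 1308*p - 2016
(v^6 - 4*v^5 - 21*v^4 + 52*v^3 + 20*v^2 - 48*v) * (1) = v^6 - 4*v^5 - 21*v^4 + 52*v^3 + 20*v^2 - 48*v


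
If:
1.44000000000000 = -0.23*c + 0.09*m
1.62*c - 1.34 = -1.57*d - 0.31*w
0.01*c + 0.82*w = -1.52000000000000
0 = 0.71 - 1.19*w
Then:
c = -200.92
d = 208.06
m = -497.47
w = 0.60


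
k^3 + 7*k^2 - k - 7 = (k - 1)*(k + 1)*(k + 7)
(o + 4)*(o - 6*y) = o^2 - 6*o*y + 4*o - 24*y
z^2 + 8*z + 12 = (z + 2)*(z + 6)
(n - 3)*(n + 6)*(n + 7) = n^3 + 10*n^2 + 3*n - 126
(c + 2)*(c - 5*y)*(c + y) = c^3 - 4*c^2*y + 2*c^2 - 5*c*y^2 - 8*c*y - 10*y^2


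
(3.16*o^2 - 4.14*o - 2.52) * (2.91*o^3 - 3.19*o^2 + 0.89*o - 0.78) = 9.1956*o^5 - 22.1278*o^4 + 8.6858*o^3 + 1.8894*o^2 + 0.9864*o + 1.9656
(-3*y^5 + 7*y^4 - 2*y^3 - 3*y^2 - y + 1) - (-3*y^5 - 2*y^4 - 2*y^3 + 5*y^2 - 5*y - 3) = 9*y^4 - 8*y^2 + 4*y + 4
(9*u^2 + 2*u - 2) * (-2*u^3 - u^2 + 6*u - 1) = -18*u^5 - 13*u^4 + 56*u^3 + 5*u^2 - 14*u + 2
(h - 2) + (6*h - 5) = 7*h - 7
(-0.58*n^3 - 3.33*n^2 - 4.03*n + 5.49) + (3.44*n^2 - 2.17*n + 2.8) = -0.58*n^3 + 0.11*n^2 - 6.2*n + 8.29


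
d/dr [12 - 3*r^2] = -6*r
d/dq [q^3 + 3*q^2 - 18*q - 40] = 3*q^2 + 6*q - 18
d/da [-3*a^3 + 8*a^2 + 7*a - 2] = -9*a^2 + 16*a + 7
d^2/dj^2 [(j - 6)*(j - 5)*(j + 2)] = 6*j - 18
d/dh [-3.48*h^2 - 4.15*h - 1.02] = -6.96*h - 4.15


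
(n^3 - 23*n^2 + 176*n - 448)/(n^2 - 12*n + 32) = (n^2 - 15*n + 56)/(n - 4)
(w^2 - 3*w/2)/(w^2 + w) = (w - 3/2)/(w + 1)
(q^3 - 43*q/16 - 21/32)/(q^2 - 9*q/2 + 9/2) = (32*q^3 - 86*q - 21)/(16*(2*q^2 - 9*q + 9))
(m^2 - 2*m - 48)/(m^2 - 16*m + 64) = (m + 6)/(m - 8)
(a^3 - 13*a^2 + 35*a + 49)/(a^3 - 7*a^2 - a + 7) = (a - 7)/(a - 1)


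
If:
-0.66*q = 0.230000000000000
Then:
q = -0.35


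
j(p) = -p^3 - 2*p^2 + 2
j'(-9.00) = -207.00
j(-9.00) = 569.00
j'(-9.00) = -207.00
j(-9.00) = 569.00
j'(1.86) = -17.82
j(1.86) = -11.35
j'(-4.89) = -52.18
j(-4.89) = 71.11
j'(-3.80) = -28.12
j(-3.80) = 27.99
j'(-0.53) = 1.28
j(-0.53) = 1.59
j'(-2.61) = -10.00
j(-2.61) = 6.16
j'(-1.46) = -0.55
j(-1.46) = 0.85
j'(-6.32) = -94.55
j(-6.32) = 174.55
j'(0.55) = -3.11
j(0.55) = 1.23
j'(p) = -3*p^2 - 4*p = p*(-3*p - 4)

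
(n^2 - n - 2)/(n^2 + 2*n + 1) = (n - 2)/(n + 1)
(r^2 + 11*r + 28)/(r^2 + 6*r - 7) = (r + 4)/(r - 1)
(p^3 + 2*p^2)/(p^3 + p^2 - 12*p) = p*(p + 2)/(p^2 + p - 12)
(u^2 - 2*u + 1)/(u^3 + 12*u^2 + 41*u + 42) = (u^2 - 2*u + 1)/(u^3 + 12*u^2 + 41*u + 42)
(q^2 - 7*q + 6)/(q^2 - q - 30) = (q - 1)/(q + 5)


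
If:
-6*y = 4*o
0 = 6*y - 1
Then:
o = -1/4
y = 1/6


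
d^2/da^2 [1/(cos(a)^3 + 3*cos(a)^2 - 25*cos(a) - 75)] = ((-97*cos(a) + 24*cos(2*a) + 9*cos(3*a))*(cos(a)^3 + 3*cos(a)^2 - 25*cos(a) - 75)/4 + 2*(3*cos(a)^2 + 6*cos(a) - 25)^2*sin(a)^2)/(cos(a)^3 + 3*cos(a)^2 - 25*cos(a) - 75)^3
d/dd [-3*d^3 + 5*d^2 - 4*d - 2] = -9*d^2 + 10*d - 4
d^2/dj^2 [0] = 0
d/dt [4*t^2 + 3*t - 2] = 8*t + 3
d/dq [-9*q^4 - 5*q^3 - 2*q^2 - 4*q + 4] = -36*q^3 - 15*q^2 - 4*q - 4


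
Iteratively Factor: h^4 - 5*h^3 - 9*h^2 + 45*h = (h + 3)*(h^3 - 8*h^2 + 15*h) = (h - 3)*(h + 3)*(h^2 - 5*h) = h*(h - 3)*(h + 3)*(h - 5)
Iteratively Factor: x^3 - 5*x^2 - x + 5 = (x - 5)*(x^2 - 1) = (x - 5)*(x + 1)*(x - 1)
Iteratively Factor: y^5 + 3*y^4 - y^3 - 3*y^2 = (y + 1)*(y^4 + 2*y^3 - 3*y^2) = (y - 1)*(y + 1)*(y^3 + 3*y^2) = (y - 1)*(y + 1)*(y + 3)*(y^2) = y*(y - 1)*(y + 1)*(y + 3)*(y)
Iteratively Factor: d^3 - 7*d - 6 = (d + 1)*(d^2 - d - 6) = (d - 3)*(d + 1)*(d + 2)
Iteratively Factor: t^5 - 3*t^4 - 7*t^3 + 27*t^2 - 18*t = (t - 3)*(t^4 - 7*t^2 + 6*t) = t*(t - 3)*(t^3 - 7*t + 6) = t*(t - 3)*(t - 1)*(t^2 + t - 6) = t*(t - 3)*(t - 2)*(t - 1)*(t + 3)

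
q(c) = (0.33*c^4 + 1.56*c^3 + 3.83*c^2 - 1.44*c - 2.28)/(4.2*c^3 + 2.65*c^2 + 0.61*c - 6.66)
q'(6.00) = 0.06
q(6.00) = 0.89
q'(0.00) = 0.25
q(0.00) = 0.34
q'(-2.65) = -0.06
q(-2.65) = -0.23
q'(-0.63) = 0.68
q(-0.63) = 0.03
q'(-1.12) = 0.34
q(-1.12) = -0.25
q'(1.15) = -2.20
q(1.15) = 1.04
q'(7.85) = 0.07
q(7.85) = 1.02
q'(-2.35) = -0.08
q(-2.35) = -0.25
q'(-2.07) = -0.09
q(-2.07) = -0.28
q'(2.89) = 0.03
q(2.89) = 0.73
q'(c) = (-12.6*c^2 - 5.3*c - 0.61)*(0.33*c^4 + 1.56*c^3 + 3.83*c^2 - 1.44*c - 2.28)/(4.2*c^3 + 2.65*c^2 + 0.61*c - 6.66)^2 + (1.32*c^3 + 4.68*c^2 + 7.66*c - 1.44)/(4.2*c^3 + 2.65*c^2 + 0.61*c - 6.66) = (1.386*c^6 + 1.749*c^5 - 11.3481*c^4 + 5.208*c^3 + 3.7115*c^2 - 38.9316*c + 10.9812)/(17.64*c^6 + 22.26*c^5 + 12.1465*c^4 - 52.711*c^3 - 34.9259*c^2 - 8.1252*c + 44.3556)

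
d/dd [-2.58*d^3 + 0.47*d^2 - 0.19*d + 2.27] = -7.74*d^2 + 0.94*d - 0.19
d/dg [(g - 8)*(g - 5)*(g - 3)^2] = 4*g^3 - 57*g^2 + 254*g - 357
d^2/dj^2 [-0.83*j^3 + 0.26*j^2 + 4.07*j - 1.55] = 0.52 - 4.98*j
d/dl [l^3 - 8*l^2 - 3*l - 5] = 3*l^2 - 16*l - 3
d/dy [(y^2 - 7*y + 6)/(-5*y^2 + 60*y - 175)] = (5*y^2 - 58*y + 173)/(5*(y^4 - 24*y^3 + 214*y^2 - 840*y + 1225))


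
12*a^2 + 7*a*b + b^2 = (3*a + b)*(4*a + b)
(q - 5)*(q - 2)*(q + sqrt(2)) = q^3 - 7*q^2 + sqrt(2)*q^2 - 7*sqrt(2)*q + 10*q + 10*sqrt(2)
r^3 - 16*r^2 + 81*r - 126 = (r - 7)*(r - 6)*(r - 3)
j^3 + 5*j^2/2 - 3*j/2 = j*(j - 1/2)*(j + 3)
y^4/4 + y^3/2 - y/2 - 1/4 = (y/4 + 1/4)*(y - 1)*(y + 1)^2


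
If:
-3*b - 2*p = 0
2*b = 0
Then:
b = 0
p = 0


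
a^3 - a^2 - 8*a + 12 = (a - 2)^2*(a + 3)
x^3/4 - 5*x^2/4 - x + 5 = (x/4 + 1/2)*(x - 5)*(x - 2)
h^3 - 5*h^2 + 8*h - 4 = (h - 2)^2*(h - 1)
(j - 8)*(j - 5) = j^2 - 13*j + 40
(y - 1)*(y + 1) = y^2 - 1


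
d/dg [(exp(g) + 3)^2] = 2*(exp(g) + 3)*exp(g)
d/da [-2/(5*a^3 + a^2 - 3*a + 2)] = 2*(15*a^2 + 2*a - 3)/(5*a^3 + a^2 - 3*a + 2)^2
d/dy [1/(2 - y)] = (y - 2)^(-2)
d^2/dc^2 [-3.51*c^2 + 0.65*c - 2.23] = -7.02000000000000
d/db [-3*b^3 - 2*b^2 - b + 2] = -9*b^2 - 4*b - 1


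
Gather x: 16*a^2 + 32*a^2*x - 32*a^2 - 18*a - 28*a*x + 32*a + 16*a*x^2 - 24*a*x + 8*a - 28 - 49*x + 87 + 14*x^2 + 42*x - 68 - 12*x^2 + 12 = -16*a^2 + 22*a + x^2*(16*a + 2) + x*(32*a^2 - 52*a - 7) + 3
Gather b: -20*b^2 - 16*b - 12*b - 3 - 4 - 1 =-20*b^2 - 28*b - 8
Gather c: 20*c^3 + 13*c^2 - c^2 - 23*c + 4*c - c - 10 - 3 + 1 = 20*c^3 + 12*c^2 - 20*c - 12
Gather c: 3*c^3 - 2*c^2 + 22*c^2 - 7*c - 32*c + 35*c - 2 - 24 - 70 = 3*c^3 + 20*c^2 - 4*c - 96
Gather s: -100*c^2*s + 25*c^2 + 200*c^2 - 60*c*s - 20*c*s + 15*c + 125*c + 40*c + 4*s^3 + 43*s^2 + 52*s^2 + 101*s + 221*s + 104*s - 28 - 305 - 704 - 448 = 225*c^2 + 180*c + 4*s^3 + 95*s^2 + s*(-100*c^2 - 80*c + 426) - 1485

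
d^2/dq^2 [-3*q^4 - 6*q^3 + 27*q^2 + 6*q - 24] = -36*q^2 - 36*q + 54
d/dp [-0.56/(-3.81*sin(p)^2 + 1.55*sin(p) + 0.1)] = (0.868 - 4.2672*sin(p))*cos(p)/(-3.81*sin(p)^2 + 1.55*sin(p) + 0.1)^2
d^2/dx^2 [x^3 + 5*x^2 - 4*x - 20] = 6*x + 10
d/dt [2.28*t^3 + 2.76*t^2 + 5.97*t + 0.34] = 6.84*t^2 + 5.52*t + 5.97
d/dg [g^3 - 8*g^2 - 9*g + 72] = 3*g^2 - 16*g - 9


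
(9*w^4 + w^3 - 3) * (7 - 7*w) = -63*w^5 + 56*w^4 + 7*w^3 + 21*w - 21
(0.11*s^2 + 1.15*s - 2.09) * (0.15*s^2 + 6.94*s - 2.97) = 0.0165*s^4 + 0.9359*s^3 + 7.3408*s^2 - 17.9201*s + 6.2073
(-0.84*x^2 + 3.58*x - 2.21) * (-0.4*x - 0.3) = 0.336*x^3 - 1.18*x^2 - 0.19*x + 0.663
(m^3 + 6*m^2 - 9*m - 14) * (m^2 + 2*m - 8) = m^5 + 8*m^4 - 5*m^3 - 80*m^2 + 44*m + 112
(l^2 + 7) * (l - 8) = l^3 - 8*l^2 + 7*l - 56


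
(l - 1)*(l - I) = l^2 - l - I*l + I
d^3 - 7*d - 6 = (d - 3)*(d + 1)*(d + 2)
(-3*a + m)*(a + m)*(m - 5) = -3*a^2*m + 15*a^2 - 2*a*m^2 + 10*a*m + m^3 - 5*m^2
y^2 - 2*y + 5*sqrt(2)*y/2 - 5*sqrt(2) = (y - 2)*(y + 5*sqrt(2)/2)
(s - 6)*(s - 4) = s^2 - 10*s + 24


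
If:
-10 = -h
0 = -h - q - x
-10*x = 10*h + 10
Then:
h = 10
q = 1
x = -11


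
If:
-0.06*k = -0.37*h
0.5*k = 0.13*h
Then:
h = 0.00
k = 0.00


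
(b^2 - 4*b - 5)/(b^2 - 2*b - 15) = (b + 1)/(b + 3)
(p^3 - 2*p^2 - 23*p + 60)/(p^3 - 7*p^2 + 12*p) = (p + 5)/p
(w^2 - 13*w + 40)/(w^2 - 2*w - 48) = (w - 5)/(w + 6)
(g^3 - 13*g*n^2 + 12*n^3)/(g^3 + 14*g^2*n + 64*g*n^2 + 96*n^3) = (g^2 - 4*g*n + 3*n^2)/(g^2 + 10*g*n + 24*n^2)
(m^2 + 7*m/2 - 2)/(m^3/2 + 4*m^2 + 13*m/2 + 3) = (2*m^2 + 7*m - 4)/(m^3 + 8*m^2 + 13*m + 6)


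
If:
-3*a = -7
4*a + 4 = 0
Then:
No Solution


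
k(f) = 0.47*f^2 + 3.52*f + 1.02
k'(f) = 0.94*f + 3.52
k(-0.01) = 0.98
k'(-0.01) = 3.51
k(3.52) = 19.23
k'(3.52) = 6.83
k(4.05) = 22.99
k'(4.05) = 7.33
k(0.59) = 3.26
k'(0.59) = 4.07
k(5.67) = 36.09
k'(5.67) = 8.85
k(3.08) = 16.32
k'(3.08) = 6.42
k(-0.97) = -1.95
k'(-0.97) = 2.61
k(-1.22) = -2.57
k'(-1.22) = 2.37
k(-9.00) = 7.41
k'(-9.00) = -4.94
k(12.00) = 110.94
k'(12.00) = 14.80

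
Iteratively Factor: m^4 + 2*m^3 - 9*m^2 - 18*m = (m + 2)*(m^3 - 9*m) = m*(m + 2)*(m^2 - 9) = m*(m - 3)*(m + 2)*(m + 3)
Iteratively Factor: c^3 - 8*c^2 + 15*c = (c)*(c^2 - 8*c + 15) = c*(c - 5)*(c - 3)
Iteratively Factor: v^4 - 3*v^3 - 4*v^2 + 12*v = (v - 2)*(v^3 - v^2 - 6*v) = (v - 2)*(v + 2)*(v^2 - 3*v) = v*(v - 2)*(v + 2)*(v - 3)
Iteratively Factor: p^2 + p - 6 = (p - 2)*(p + 3)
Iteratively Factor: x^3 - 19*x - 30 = (x + 3)*(x^2 - 3*x - 10) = (x - 5)*(x + 3)*(x + 2)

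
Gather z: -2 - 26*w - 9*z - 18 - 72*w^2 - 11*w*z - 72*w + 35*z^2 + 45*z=-72*w^2 - 98*w + 35*z^2 + z*(36 - 11*w) - 20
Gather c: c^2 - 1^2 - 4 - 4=c^2 - 9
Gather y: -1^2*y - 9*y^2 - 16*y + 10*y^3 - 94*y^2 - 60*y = 10*y^3 - 103*y^2 - 77*y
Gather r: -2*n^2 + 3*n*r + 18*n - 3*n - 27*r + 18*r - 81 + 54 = -2*n^2 + 15*n + r*(3*n - 9) - 27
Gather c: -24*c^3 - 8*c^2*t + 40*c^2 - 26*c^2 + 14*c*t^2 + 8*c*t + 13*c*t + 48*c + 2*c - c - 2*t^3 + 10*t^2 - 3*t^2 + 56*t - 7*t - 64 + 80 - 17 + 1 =-24*c^3 + c^2*(14 - 8*t) + c*(14*t^2 + 21*t + 49) - 2*t^3 + 7*t^2 + 49*t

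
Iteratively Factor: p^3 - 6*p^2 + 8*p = (p)*(p^2 - 6*p + 8) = p*(p - 4)*(p - 2)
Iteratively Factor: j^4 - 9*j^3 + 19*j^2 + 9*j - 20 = (j + 1)*(j^3 - 10*j^2 + 29*j - 20) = (j - 4)*(j + 1)*(j^2 - 6*j + 5) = (j - 4)*(j - 1)*(j + 1)*(j - 5)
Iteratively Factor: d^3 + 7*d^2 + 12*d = (d)*(d^2 + 7*d + 12) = d*(d + 3)*(d + 4)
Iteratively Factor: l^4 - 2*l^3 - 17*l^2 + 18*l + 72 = (l - 4)*(l^3 + 2*l^2 - 9*l - 18) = (l - 4)*(l - 3)*(l^2 + 5*l + 6) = (l - 4)*(l - 3)*(l + 3)*(l + 2)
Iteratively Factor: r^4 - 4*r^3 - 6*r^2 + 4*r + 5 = (r - 5)*(r^3 + r^2 - r - 1) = (r - 5)*(r - 1)*(r^2 + 2*r + 1) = (r - 5)*(r - 1)*(r + 1)*(r + 1)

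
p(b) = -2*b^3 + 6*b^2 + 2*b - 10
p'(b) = -6*b^2 + 12*b + 2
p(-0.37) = -9.82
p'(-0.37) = -3.26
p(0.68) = -6.49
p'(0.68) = 7.39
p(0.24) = -9.20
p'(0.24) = 4.53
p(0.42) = -8.25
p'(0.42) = 5.98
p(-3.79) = 177.48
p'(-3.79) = -129.66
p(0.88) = -4.96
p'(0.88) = 7.91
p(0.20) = -9.38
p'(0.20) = 4.16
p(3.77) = -24.35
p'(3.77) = -38.04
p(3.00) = -4.00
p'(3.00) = -16.00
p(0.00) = -10.00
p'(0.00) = 2.00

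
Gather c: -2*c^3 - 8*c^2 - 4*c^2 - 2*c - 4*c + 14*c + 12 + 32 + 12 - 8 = -2*c^3 - 12*c^2 + 8*c + 48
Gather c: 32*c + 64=32*c + 64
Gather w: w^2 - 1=w^2 - 1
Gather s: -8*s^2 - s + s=-8*s^2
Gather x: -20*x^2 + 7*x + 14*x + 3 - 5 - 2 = -20*x^2 + 21*x - 4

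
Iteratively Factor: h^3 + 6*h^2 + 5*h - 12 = (h + 4)*(h^2 + 2*h - 3) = (h + 3)*(h + 4)*(h - 1)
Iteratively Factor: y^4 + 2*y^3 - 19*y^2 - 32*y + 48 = (y - 4)*(y^3 + 6*y^2 + 5*y - 12) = (y - 4)*(y - 1)*(y^2 + 7*y + 12) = (y - 4)*(y - 1)*(y + 3)*(y + 4)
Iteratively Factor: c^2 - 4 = (c + 2)*(c - 2)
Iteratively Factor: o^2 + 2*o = (o)*(o + 2)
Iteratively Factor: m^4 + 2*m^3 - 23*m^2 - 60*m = (m + 4)*(m^3 - 2*m^2 - 15*m) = m*(m + 4)*(m^2 - 2*m - 15) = m*(m - 5)*(m + 4)*(m + 3)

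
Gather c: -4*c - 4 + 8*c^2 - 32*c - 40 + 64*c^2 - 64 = 72*c^2 - 36*c - 108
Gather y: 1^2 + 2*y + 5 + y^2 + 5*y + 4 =y^2 + 7*y + 10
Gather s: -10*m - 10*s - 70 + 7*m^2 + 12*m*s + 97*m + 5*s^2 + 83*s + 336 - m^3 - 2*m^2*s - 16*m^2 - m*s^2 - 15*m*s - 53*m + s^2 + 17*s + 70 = -m^3 - 9*m^2 + 34*m + s^2*(6 - m) + s*(-2*m^2 - 3*m + 90) + 336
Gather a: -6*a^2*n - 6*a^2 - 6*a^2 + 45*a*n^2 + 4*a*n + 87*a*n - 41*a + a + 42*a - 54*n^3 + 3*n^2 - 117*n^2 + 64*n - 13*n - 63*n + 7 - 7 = a^2*(-6*n - 12) + a*(45*n^2 + 91*n + 2) - 54*n^3 - 114*n^2 - 12*n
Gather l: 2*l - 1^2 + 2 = 2*l + 1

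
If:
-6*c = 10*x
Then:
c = -5*x/3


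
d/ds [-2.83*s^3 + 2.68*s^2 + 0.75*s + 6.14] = -8.49*s^2 + 5.36*s + 0.75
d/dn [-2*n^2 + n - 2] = 1 - 4*n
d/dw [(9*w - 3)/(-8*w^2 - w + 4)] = 3*(24*w^2 - 16*w + 11)/(64*w^4 + 16*w^3 - 63*w^2 - 8*w + 16)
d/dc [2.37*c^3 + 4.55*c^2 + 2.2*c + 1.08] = 7.11*c^2 + 9.1*c + 2.2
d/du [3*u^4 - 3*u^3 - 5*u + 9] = 12*u^3 - 9*u^2 - 5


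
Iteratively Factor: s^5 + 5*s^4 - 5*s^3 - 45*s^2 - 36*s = (s)*(s^4 + 5*s^3 - 5*s^2 - 45*s - 36) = s*(s + 4)*(s^3 + s^2 - 9*s - 9) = s*(s + 3)*(s + 4)*(s^2 - 2*s - 3) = s*(s + 1)*(s + 3)*(s + 4)*(s - 3)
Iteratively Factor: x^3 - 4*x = (x)*(x^2 - 4) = x*(x + 2)*(x - 2)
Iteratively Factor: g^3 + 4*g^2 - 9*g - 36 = (g + 3)*(g^2 + g - 12) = (g + 3)*(g + 4)*(g - 3)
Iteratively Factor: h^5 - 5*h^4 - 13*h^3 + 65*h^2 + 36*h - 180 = (h + 3)*(h^4 - 8*h^3 + 11*h^2 + 32*h - 60) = (h + 2)*(h + 3)*(h^3 - 10*h^2 + 31*h - 30) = (h - 5)*(h + 2)*(h + 3)*(h^2 - 5*h + 6) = (h - 5)*(h - 2)*(h + 2)*(h + 3)*(h - 3)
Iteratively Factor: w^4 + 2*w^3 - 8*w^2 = (w)*(w^3 + 2*w^2 - 8*w) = w*(w + 4)*(w^2 - 2*w) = w*(w - 2)*(w + 4)*(w)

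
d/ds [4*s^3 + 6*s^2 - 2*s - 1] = 12*s^2 + 12*s - 2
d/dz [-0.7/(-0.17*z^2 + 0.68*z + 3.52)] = (0.476 - 0.238*z)/(-0.17*z^2 + 0.68*z + 3.52)^2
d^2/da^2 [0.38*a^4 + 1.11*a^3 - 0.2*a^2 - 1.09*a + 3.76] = 4.56*a^2 + 6.66*a - 0.4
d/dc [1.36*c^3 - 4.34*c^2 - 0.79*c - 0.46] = 4.08*c^2 - 8.68*c - 0.79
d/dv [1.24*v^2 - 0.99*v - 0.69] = 2.48*v - 0.99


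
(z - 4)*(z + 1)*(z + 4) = z^3 + z^2 - 16*z - 16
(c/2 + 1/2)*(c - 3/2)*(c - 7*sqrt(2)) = c^3/2 - 7*sqrt(2)*c^2/2 - c^2/4 - 3*c/4 + 7*sqrt(2)*c/4 + 21*sqrt(2)/4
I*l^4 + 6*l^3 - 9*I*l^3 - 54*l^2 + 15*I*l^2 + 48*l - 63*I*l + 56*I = (l - 8)*(l - 7*I)*(l + I)*(I*l - I)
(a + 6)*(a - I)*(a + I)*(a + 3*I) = a^4 + 6*a^3 + 3*I*a^3 + a^2 + 18*I*a^2 + 6*a + 3*I*a + 18*I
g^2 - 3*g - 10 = (g - 5)*(g + 2)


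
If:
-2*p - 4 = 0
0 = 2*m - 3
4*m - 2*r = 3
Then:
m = 3/2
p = -2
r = 3/2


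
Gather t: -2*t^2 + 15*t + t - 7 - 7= -2*t^2 + 16*t - 14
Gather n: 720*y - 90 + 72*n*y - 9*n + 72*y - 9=n*(72*y - 9) + 792*y - 99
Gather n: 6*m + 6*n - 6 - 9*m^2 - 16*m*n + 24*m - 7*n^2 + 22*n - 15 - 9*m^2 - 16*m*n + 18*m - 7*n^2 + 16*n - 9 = -18*m^2 + 48*m - 14*n^2 + n*(44 - 32*m) - 30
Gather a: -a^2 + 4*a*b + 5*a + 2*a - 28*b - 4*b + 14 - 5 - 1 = -a^2 + a*(4*b + 7) - 32*b + 8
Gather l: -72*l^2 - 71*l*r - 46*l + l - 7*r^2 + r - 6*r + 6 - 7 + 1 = -72*l^2 + l*(-71*r - 45) - 7*r^2 - 5*r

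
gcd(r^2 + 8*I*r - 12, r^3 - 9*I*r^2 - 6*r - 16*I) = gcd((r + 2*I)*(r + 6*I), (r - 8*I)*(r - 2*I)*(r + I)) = 1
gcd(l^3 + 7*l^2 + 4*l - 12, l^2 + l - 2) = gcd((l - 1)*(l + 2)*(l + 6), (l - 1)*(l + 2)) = l^2 + l - 2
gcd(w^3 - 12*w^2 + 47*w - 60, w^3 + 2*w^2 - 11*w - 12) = w - 3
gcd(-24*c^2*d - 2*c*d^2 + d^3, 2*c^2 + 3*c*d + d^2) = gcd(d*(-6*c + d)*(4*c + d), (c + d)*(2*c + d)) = 1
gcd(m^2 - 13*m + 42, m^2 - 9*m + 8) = 1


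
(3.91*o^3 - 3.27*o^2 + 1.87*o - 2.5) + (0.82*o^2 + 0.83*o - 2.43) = 3.91*o^3 - 2.45*o^2 + 2.7*o - 4.93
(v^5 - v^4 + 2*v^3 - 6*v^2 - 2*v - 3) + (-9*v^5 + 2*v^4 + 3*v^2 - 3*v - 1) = -8*v^5 + v^4 + 2*v^3 - 3*v^2 - 5*v - 4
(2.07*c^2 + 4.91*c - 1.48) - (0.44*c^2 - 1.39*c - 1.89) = 1.63*c^2 + 6.3*c + 0.41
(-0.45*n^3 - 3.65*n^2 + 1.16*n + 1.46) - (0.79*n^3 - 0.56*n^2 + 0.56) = -1.24*n^3 - 3.09*n^2 + 1.16*n + 0.9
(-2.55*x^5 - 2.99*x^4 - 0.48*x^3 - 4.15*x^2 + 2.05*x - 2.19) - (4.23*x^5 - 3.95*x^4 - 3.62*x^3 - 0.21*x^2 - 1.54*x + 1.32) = -6.78*x^5 + 0.96*x^4 + 3.14*x^3 - 3.94*x^2 + 3.59*x - 3.51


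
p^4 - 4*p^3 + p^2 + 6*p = p*(p - 3)*(p - 2)*(p + 1)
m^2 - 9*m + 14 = (m - 7)*(m - 2)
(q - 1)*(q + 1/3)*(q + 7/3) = q^3 + 5*q^2/3 - 17*q/9 - 7/9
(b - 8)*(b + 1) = b^2 - 7*b - 8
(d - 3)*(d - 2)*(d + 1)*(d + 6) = d^4 + 2*d^3 - 23*d^2 + 12*d + 36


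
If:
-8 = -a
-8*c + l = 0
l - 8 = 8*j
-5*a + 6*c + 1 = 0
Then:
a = 8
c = 13/2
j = 11/2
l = 52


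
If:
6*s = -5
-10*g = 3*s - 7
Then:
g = 19/20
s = -5/6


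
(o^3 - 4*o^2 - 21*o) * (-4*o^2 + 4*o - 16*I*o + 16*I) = -4*o^5 + 20*o^4 - 16*I*o^4 + 68*o^3 + 80*I*o^3 - 84*o^2 + 272*I*o^2 - 336*I*o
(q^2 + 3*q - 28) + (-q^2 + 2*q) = 5*q - 28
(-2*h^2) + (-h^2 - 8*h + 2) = -3*h^2 - 8*h + 2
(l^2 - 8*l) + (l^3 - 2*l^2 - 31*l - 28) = l^3 - l^2 - 39*l - 28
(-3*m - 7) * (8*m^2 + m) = -24*m^3 - 59*m^2 - 7*m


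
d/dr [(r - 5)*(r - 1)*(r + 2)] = 3*r^2 - 8*r - 7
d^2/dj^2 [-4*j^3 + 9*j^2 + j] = 18 - 24*j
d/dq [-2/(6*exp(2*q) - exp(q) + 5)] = (24*exp(q) - 2)*exp(q)/(6*exp(2*q) - exp(q) + 5)^2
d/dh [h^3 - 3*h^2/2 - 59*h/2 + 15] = 3*h^2 - 3*h - 59/2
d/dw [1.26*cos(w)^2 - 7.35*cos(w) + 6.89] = (7.35 - 2.52*cos(w))*sin(w)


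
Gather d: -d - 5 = -d - 5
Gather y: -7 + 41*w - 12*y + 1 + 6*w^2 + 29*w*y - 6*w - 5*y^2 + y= 6*w^2 + 35*w - 5*y^2 + y*(29*w - 11) - 6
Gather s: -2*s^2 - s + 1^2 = -2*s^2 - s + 1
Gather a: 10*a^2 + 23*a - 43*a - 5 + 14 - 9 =10*a^2 - 20*a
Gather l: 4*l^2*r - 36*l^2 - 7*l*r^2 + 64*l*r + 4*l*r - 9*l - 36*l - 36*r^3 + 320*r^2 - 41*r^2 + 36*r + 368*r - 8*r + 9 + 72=l^2*(4*r - 36) + l*(-7*r^2 + 68*r - 45) - 36*r^3 + 279*r^2 + 396*r + 81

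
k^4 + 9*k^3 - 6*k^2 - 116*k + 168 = (k - 2)^2*(k + 6)*(k + 7)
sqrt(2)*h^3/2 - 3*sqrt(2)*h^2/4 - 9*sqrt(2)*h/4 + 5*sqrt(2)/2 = (h - 5/2)*(h - 1)*(sqrt(2)*h/2 + sqrt(2))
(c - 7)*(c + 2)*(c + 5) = c^3 - 39*c - 70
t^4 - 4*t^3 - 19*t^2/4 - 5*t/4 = t*(t - 5)*(t + 1/2)^2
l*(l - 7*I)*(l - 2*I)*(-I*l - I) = -I*l^4 - 9*l^3 - I*l^3 - 9*l^2 + 14*I*l^2 + 14*I*l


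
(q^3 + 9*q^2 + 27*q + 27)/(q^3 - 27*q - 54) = (q + 3)/(q - 6)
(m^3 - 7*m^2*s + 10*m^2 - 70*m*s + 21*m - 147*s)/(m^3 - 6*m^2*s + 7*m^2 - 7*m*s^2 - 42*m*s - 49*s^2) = (m + 3)/(m + s)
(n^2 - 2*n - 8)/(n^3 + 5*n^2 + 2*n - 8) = (n - 4)/(n^2 + 3*n - 4)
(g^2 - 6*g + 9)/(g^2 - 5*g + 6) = (g - 3)/(g - 2)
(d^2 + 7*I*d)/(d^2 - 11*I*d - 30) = d*(d + 7*I)/(d^2 - 11*I*d - 30)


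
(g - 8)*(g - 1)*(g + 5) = g^3 - 4*g^2 - 37*g + 40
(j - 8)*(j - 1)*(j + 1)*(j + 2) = j^4 - 6*j^3 - 17*j^2 + 6*j + 16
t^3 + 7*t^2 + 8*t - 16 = (t - 1)*(t + 4)^2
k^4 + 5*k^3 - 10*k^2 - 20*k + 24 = (k - 2)*(k - 1)*(k + 2)*(k + 6)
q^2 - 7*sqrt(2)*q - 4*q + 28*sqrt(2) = (q - 4)*(q - 7*sqrt(2))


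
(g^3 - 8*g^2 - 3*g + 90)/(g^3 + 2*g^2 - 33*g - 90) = (g - 5)/(g + 5)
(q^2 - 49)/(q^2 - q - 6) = (49 - q^2)/(-q^2 + q + 6)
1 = 1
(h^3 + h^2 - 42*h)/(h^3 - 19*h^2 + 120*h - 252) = h*(h + 7)/(h^2 - 13*h + 42)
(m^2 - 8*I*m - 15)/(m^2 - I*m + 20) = (m - 3*I)/(m + 4*I)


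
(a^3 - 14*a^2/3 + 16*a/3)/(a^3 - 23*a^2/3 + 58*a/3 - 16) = a/(a - 3)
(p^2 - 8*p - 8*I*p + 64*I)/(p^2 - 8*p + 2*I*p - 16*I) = (p - 8*I)/(p + 2*I)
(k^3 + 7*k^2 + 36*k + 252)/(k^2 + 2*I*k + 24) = (k^2 + k*(7 - 6*I) - 42*I)/(k - 4*I)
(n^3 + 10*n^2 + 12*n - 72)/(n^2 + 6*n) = n + 4 - 12/n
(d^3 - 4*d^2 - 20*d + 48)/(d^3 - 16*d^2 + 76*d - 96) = (d + 4)/(d - 8)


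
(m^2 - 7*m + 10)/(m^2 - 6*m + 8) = (m - 5)/(m - 4)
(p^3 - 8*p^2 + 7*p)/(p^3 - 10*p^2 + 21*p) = (p - 1)/(p - 3)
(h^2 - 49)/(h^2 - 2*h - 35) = (h + 7)/(h + 5)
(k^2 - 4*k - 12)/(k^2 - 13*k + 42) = (k + 2)/(k - 7)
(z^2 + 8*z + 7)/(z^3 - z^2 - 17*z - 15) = (z + 7)/(z^2 - 2*z - 15)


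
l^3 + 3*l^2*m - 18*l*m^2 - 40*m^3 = (l - 4*m)*(l + 2*m)*(l + 5*m)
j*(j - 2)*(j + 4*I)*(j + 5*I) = j^4 - 2*j^3 + 9*I*j^3 - 20*j^2 - 18*I*j^2 + 40*j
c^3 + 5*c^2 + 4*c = c*(c + 1)*(c + 4)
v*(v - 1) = v^2 - v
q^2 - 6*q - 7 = (q - 7)*(q + 1)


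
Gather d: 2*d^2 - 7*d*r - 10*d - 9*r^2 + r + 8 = 2*d^2 + d*(-7*r - 10) - 9*r^2 + r + 8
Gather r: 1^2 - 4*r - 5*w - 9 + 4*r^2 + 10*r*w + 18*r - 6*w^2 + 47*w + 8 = 4*r^2 + r*(10*w + 14) - 6*w^2 + 42*w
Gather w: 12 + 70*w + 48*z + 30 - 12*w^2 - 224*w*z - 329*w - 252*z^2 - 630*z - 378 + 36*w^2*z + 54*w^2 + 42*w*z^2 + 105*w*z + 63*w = w^2*(36*z + 42) + w*(42*z^2 - 119*z - 196) - 252*z^2 - 582*z - 336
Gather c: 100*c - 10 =100*c - 10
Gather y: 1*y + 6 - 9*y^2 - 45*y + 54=-9*y^2 - 44*y + 60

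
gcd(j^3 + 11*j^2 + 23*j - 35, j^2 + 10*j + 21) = j + 7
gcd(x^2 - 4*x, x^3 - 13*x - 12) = x - 4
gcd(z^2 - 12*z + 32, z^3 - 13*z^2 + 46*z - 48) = z - 8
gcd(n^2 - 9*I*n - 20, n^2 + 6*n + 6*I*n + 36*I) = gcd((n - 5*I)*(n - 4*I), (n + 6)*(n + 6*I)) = 1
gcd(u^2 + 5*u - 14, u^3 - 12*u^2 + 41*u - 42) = u - 2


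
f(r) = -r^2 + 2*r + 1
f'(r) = 2 - 2*r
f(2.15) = 0.68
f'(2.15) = -2.30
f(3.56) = -4.55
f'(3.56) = -5.12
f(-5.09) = -35.09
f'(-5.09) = 12.18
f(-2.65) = -11.32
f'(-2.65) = 7.30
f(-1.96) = -6.76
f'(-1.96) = 5.92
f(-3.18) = -15.47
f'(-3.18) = 8.36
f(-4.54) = -28.69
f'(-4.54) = 11.08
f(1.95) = 1.10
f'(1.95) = -1.90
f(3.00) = -2.00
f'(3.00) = -4.00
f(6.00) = -23.00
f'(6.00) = -10.00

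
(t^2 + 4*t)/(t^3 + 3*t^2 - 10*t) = (t + 4)/(t^2 + 3*t - 10)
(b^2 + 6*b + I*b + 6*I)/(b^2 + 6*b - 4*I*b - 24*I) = (b + I)/(b - 4*I)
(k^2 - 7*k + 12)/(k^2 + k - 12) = (k - 4)/(k + 4)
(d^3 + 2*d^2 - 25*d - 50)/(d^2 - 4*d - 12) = (d^2 - 25)/(d - 6)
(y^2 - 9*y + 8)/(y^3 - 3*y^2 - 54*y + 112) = (y - 1)/(y^2 + 5*y - 14)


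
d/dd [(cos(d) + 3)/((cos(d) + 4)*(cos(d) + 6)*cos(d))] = (123*cos(d) + 19*cos(2*d) + cos(3*d) + 163)*sin(d)/(2*(cos(d) + 4)^2*(cos(d) + 6)^2*cos(d)^2)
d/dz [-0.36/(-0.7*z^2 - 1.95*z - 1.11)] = (-0.504*z - 0.702)/(0.7*z^2 + 1.95*z + 1.11)^2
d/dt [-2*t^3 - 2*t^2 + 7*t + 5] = -6*t^2 - 4*t + 7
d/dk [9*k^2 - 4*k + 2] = 18*k - 4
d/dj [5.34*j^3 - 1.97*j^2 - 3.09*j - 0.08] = 16.02*j^2 - 3.94*j - 3.09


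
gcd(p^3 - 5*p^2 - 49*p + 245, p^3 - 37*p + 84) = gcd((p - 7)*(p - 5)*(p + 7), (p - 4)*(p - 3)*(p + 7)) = p + 7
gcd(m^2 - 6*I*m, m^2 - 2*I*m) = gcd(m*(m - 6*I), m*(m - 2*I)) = m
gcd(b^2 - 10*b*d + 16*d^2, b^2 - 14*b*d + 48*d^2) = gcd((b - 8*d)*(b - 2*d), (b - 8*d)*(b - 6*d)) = b - 8*d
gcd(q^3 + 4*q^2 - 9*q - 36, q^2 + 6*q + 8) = q + 4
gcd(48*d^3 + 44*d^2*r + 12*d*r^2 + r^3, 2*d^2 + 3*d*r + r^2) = 2*d + r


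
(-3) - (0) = -3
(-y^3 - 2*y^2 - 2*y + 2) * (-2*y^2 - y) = 2*y^5 + 5*y^4 + 6*y^3 - 2*y^2 - 2*y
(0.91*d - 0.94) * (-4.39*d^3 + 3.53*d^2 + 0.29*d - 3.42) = -3.9949*d^4 + 7.3389*d^3 - 3.0543*d^2 - 3.3848*d + 3.2148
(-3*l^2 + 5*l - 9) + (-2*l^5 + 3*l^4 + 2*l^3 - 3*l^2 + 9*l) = -2*l^5 + 3*l^4 + 2*l^3 - 6*l^2 + 14*l - 9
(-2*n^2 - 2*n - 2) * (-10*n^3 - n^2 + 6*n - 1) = 20*n^5 + 22*n^4 + 10*n^3 - 8*n^2 - 10*n + 2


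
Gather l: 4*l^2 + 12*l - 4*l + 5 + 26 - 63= 4*l^2 + 8*l - 32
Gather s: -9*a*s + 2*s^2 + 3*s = 2*s^2 + s*(3 - 9*a)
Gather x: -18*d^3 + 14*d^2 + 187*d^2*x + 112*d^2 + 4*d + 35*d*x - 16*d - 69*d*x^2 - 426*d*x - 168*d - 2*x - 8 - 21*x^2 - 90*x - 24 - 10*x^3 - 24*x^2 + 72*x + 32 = -18*d^3 + 126*d^2 - 180*d - 10*x^3 + x^2*(-69*d - 45) + x*(187*d^2 - 391*d - 20)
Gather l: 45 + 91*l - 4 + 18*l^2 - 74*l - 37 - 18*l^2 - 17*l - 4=0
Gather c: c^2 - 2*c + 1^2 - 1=c^2 - 2*c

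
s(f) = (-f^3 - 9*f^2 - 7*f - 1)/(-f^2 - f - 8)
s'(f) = (2*f + 1)*(-f^3 - 9*f^2 - 7*f - 1)/(-f^2 - f - 8)^2 + (-3*f^2 - 18*f - 7)/(-f^2 - f - 8)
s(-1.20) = 0.47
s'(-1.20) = -1.17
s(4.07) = 8.59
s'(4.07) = 1.80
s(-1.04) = 0.29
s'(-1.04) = -1.02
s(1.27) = 2.43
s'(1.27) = 2.40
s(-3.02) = 2.44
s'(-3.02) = -0.55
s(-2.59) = 2.13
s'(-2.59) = -0.87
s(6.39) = 12.21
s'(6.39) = 1.38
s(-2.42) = 1.98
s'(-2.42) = -1.00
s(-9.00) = -0.78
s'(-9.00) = 0.94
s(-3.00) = 2.43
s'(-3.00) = -0.56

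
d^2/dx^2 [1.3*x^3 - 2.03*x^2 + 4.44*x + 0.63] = 7.8*x - 4.06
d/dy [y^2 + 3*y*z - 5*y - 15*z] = 2*y + 3*z - 5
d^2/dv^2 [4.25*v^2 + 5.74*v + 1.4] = 8.50000000000000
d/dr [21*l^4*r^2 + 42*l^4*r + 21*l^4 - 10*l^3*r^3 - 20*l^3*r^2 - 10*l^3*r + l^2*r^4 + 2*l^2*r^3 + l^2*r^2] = 2*l^2*(21*l^2*r + 21*l^2 - 15*l*r^2 - 20*l*r - 5*l + 2*r^3 + 3*r^2 + r)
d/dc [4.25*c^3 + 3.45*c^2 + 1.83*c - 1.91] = 12.75*c^2 + 6.9*c + 1.83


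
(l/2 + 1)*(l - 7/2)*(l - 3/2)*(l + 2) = l^4/2 - l^3/2 - 43*l^2/8 + l/2 + 21/2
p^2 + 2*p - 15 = (p - 3)*(p + 5)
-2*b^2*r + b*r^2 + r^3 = r*(-b + r)*(2*b + r)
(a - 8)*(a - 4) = a^2 - 12*a + 32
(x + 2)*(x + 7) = x^2 + 9*x + 14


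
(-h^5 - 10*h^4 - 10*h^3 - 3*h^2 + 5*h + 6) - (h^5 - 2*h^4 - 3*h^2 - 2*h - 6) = -2*h^5 - 8*h^4 - 10*h^3 + 7*h + 12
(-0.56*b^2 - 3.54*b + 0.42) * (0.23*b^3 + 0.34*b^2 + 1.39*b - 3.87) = -0.1288*b^5 - 1.0046*b^4 - 1.8854*b^3 - 2.6106*b^2 + 14.2836*b - 1.6254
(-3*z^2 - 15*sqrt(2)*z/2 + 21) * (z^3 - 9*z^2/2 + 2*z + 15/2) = -3*z^5 - 15*sqrt(2)*z^4/2 + 27*z^4/2 + 15*z^3 + 135*sqrt(2)*z^3/4 - 117*z^2 - 15*sqrt(2)*z^2 - 225*sqrt(2)*z/4 + 42*z + 315/2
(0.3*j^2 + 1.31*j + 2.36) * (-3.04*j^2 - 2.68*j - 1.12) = -0.912*j^4 - 4.7864*j^3 - 11.0212*j^2 - 7.792*j - 2.6432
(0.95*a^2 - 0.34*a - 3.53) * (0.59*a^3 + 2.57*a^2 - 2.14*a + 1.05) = 0.5605*a^5 + 2.2409*a^4 - 4.9895*a^3 - 7.347*a^2 + 7.1972*a - 3.7065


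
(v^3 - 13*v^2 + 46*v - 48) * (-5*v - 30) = -5*v^4 + 35*v^3 + 160*v^2 - 1140*v + 1440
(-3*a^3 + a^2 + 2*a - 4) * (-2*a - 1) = 6*a^4 + a^3 - 5*a^2 + 6*a + 4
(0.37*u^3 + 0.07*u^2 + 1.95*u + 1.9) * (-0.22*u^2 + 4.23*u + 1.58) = -0.0814*u^5 + 1.5497*u^4 + 0.4517*u^3 + 7.9411*u^2 + 11.118*u + 3.002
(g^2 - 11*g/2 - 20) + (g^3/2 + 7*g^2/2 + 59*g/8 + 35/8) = g^3/2 + 9*g^2/2 + 15*g/8 - 125/8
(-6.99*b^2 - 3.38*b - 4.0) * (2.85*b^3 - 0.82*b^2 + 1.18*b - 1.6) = -19.9215*b^5 - 3.9012*b^4 - 16.8766*b^3 + 10.4756*b^2 + 0.688000000000001*b + 6.4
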